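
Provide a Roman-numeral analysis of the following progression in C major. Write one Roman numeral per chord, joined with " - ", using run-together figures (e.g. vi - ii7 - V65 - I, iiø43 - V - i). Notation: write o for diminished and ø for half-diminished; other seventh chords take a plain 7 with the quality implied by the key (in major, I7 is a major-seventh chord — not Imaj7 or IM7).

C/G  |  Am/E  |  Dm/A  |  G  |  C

I64 - vi64 - ii64 - V - I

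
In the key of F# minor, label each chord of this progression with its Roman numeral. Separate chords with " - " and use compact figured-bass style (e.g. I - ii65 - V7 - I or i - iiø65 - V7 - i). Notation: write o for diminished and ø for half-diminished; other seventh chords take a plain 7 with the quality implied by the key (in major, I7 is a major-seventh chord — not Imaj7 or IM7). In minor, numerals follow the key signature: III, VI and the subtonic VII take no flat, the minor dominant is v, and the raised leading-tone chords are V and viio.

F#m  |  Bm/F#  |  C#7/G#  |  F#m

F#m has root F#, degree 1 in F# minor, so i.
Bm/F#: minor triad on B = scale degree 4 → iv64.
C#7/G#: dominant seventh chord on C# = scale degree 5 → V43.
F#m: minor triad on F# = scale degree 1 → i.

i - iv64 - V43 - i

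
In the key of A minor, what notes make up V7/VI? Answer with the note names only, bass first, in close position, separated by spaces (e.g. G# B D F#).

The slash means an applied dominant: we want the dominant of VI. In A minor, VI is F major, and its dominant is built on C.
Building a dominant seventh chord on C gives C-E-G-Bb.

C E G Bb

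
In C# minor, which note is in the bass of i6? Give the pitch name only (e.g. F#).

E

i in C# minor has root C#; the chord is C#-E-G#.
The figure 6 means first inversion — the third is in the bass.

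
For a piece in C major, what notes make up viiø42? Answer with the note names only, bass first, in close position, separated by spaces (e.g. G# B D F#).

The numeral's case and figure indicate a half-diminished seventh chord. In C major its root, the leading tone, is B.
Stacking thirds from B gives B-D-F-A.
With the 42 figure the chord is in third inversion; from the bass A upward in close position it reads A-B-D-F.

A B D F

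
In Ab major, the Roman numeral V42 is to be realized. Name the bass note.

Db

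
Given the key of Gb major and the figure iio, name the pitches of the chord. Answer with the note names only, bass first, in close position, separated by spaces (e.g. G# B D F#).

Ab Cb Ebb

Scale degree 2 in Gb major is Ab; here the chord built on it is altered to a diminished triad. iio is the diminished supertonic triad, borrowed from the parallel minor.
So the chord is Ab-Cb-Ebb, a diminished triad.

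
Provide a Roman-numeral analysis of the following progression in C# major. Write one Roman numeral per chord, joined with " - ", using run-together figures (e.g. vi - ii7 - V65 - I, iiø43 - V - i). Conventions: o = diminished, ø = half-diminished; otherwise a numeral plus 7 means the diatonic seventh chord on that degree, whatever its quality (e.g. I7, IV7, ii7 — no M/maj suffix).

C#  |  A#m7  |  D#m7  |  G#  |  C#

C# has root C#, degree 1 in C# major, so I.
A#m7: minor seventh chord on A# = scale degree 6 → vi7.
D#m7: minor seventh chord on D# = scale degree 2 → ii7.
G#: major triad on G# = scale degree 5 → V.
C# has root C#, degree 1 in C# major, so I.

I - vi7 - ii7 - V - I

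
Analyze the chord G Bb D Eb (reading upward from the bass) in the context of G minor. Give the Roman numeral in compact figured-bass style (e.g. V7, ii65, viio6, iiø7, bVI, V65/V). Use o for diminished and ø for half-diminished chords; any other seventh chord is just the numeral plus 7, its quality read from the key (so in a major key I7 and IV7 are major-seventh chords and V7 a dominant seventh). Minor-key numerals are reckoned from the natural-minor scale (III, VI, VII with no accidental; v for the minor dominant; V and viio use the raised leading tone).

The pitches Eb-G-Bb-D form a major seventh chord rooted on Eb.
Eb is scale degree 6 in G minor, and a major seventh chord on that degree is written VI7.
With G in the bass the chord is in first inversion, so the figured bass is 65.

VI65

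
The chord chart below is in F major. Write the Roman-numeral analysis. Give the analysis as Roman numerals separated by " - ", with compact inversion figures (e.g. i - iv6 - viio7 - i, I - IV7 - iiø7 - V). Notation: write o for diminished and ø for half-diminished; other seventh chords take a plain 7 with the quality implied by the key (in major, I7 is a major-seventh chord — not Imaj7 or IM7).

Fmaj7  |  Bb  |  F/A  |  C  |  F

I7 - IV - I6 - V - I

Fmaj7 has root F, degree 1 in F major, so I7.
Bb: major triad on Bb = scale degree 4 → IV.
F/A: root F is the tonic; major triad there is I6.
C has root C, degree 5 in F major, so V.
F has root F, degree 1 in F major, so I.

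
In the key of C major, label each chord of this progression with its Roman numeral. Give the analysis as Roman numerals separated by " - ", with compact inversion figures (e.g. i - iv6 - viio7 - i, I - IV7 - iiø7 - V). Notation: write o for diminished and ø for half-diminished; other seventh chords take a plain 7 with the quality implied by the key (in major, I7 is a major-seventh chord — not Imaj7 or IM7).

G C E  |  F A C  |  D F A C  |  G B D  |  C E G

I64 - IV - ii7 - V - I

G-C-E has root C, degree 1 in C major, so I64.
F-A-C: root F is the subdominant; major triad there is IV.
D-F-A-C: root D is the supertonic; minor seventh chord there is ii7.
G-B-D: major triad on G = scale degree 5 → V.
C-E-G: major triad on C = scale degree 1 → I.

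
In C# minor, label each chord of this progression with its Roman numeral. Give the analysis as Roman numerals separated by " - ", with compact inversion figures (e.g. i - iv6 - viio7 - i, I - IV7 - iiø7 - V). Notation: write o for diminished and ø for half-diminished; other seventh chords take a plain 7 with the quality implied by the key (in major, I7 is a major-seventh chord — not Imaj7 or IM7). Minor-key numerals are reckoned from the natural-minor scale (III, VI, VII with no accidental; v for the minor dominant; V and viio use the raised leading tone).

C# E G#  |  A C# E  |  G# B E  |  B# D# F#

i - VI - III6 - viio

C#-E-G#: root C# is the tonic; minor triad there is i.
A-C#-E: major triad on A = scale degree 6 → VI.
G#-B-E: major triad on E = scale degree 3 → III6.
B#-D#-F# has root B#, degree 7 in C# minor, so viio.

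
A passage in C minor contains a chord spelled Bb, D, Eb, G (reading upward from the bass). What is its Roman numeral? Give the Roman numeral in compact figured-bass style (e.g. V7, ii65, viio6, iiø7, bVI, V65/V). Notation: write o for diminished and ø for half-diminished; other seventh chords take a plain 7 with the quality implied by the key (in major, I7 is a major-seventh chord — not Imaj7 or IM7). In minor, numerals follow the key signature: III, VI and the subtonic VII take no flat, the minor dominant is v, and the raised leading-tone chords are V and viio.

III43

The pitches Eb-G-Bb-D form a major seventh chord rooted on Eb.
In C minor, Eb is the mediant; the diatonic major seventh chord there is III7.
With Bb in the bass the chord is in second inversion, so the figured bass is 43.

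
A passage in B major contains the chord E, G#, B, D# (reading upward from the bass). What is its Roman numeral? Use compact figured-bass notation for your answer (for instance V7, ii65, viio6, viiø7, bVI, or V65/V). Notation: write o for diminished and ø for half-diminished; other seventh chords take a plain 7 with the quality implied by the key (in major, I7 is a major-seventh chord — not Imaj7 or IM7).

IV7

Stacked in thirds the chord is E-G#-B-D#: a major seventh chord on E.
In B major, E is the subdominant; the diatonic major seventh chord there is IV7.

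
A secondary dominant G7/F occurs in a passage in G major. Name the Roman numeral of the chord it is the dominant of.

IV

The chord is a dominant seventh chord on G.
A dominant resolves down a perfect fifth: G → C. In G major, C is scale degree 4, i.e. IV.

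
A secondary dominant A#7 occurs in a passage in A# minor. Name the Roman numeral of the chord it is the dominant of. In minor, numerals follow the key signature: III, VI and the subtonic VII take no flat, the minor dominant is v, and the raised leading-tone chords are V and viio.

iv

The chord is a dominant seventh chord on A#.
A dominant resolves down a perfect fifth: A# → D#. In A# minor, D# is scale degree 4, i.e. iv.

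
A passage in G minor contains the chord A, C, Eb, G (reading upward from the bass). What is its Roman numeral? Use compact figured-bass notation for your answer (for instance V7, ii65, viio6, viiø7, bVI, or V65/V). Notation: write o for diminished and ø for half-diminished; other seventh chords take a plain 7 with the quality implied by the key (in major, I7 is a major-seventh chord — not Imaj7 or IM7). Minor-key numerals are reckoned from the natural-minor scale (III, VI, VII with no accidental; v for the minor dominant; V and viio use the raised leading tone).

iiø7

The pitches A-C-Eb-G form a half-diminished seventh chord rooted on A.
In G minor, A is the supertonic; the diatonic half-diminished seventh chord there is iiø7.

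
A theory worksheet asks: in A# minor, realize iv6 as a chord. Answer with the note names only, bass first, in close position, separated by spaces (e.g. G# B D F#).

F# A# D#

The numeral's case and figure indicate a minor triad. In A# minor its root, the fourth degree, is D#.
Stacking thirds from D# gives D#-F#-A#.
With the 6 figure the chord is in first inversion; from the bass F# upward in close position it reads F#-A#-D#.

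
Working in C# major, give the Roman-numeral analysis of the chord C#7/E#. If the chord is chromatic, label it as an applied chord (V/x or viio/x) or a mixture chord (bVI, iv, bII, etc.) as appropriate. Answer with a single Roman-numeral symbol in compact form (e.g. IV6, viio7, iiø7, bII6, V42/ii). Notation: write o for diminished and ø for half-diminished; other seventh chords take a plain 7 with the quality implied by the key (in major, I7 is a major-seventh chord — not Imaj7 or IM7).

V65/IV

The pitches C#-E#-G#-B form a dominant seventh chord rooted on C#.
C# is not a diatonic chord root with this quality in C# major, but it lies a perfect fifth above F# (IV), so the chord functions as an applied dominant of IV.
With E# in the bass the chord is in first inversion, so the figured bass is 65.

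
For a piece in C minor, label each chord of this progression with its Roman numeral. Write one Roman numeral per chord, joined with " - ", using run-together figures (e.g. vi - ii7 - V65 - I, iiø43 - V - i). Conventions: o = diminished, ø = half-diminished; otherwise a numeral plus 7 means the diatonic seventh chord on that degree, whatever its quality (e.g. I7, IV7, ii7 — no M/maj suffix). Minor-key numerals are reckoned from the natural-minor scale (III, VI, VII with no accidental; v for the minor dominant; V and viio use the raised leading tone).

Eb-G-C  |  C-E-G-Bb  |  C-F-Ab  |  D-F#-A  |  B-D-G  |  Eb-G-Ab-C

i6 - V7/iv - iv64 - V/V - V6 - VI43

Eb-G-C: root C is the tonic; minor triad there is i6.
C-E-G-Bb: a dominant seventh chord on C, the applied dominant of iv → V7/iv.
C-F-Ab: minor triad on F = scale degree 4 → iv64.
D-F#-A: chromatic; D is V of V, so V/V.
B-D-G has root G, degree 5 in C minor, so V6.
Eb-G-Ab-C: major seventh chord on Ab = scale degree 6 → VI43.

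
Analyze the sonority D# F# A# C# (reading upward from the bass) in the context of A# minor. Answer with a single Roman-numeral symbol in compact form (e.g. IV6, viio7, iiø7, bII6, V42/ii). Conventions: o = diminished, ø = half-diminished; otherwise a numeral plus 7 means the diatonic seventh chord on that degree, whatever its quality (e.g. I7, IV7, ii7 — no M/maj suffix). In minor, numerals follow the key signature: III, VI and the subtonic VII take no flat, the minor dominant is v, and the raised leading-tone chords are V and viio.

iv7

Stacked in thirds the chord is D#-F#-A#-C#: a minor seventh chord on D#.
In A# minor, D# is the subdominant; the diatonic minor seventh chord there is iv7.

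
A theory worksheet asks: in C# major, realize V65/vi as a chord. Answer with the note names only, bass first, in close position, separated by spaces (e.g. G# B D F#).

V65/vi is a secondary dominant — the dominant seventh of vi. vi in C# major is A#, so the applied chord's root is E#, a perfect fifth above.
Building a dominant seventh chord on E# gives E#-G##-B#-D#.
With the 65 figure the chord is in first inversion; from the bass G## upward in close position it reads G##-B#-D#-E#.

G## B# D# E#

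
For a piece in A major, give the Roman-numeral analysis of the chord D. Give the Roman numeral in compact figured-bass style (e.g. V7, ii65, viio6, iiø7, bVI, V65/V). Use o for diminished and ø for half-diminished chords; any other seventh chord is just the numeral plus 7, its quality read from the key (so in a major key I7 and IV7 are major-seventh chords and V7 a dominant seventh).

IV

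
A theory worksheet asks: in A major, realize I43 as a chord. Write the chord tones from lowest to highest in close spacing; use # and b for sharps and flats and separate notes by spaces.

E G# A C#

In A major, scale degree 1 is A, and the diatonic chord built there is a major seventh chord.
Stacking thirds from A gives A-C#-E-G#.
The figured bass 43 indicates second inversion, placing the fifth (E) in the bass: E-G#-A-C#.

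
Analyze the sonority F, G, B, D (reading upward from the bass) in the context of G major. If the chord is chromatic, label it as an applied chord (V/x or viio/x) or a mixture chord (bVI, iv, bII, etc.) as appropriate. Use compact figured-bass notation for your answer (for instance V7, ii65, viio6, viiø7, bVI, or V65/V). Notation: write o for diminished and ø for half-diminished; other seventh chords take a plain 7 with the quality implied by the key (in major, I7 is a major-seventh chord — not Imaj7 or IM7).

V42/IV

Stacked in thirds the chord is G-B-D-F: a dominant seventh chord on G.
G is not a diatonic chord root with this quality in G major, but it lies a perfect fifth above C (IV), so the chord functions as an applied dominant of IV.
With F in the bass the chord is in third inversion, so the figured bass is 42.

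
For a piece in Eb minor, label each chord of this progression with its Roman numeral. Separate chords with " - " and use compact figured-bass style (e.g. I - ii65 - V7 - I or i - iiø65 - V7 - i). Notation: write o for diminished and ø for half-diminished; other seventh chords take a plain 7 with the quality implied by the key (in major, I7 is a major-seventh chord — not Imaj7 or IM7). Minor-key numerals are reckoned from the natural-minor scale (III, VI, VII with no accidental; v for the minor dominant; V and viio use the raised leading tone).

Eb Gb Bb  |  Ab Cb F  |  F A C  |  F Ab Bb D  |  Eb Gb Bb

Eb-Gb-Bb has root Eb, degree 1 in Eb minor, so i.
Ab-Cb-F: root F is the supertonic; diminished triad there is iio6.
F-A-C is the secondary dominant of V (major triad on F): V/V.
F-Ab-Bb-D: dominant seventh chord on Bb = scale degree 5 → V43.
Eb-Gb-Bb has root Eb, degree 1 in Eb minor, so i.

i - iio6 - V/V - V43 - i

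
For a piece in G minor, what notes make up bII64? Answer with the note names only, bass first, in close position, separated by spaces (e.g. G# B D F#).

Eb Ab C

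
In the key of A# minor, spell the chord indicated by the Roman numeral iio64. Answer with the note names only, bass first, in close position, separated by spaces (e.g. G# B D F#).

F# B# D#

In A# minor, scale degree 2 is B#, and the diatonic chord built there is a diminished triad.
Stacking thirds from B# gives B#-D#-F#.
With the 64 figure the chord is in second inversion; from the bass F# upward in close position it reads F#-B#-D#.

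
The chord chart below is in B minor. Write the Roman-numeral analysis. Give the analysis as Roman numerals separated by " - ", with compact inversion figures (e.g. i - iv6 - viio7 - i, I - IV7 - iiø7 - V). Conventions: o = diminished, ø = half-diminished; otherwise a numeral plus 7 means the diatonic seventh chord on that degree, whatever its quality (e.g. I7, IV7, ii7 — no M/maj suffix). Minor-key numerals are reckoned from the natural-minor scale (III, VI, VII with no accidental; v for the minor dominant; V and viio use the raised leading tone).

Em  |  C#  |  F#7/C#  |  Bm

iv - V/V - V43 - i

Em: minor triad on E = scale degree 4 → iv.
C#: chromatic; C# is V of V, so V/V.
F#7/C# has root F#, degree 5 in B minor, so V43.
Bm has root B, degree 1 in B minor, so i.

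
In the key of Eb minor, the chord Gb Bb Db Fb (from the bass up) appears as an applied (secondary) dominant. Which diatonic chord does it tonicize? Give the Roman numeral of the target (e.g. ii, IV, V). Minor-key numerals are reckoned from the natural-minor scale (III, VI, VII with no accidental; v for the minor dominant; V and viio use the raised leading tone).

The chord is a dominant seventh chord on Gb.
A dominant resolves down a perfect fifth: Gb → Cb. In Eb minor, Cb is scale degree 6, i.e. VI.

VI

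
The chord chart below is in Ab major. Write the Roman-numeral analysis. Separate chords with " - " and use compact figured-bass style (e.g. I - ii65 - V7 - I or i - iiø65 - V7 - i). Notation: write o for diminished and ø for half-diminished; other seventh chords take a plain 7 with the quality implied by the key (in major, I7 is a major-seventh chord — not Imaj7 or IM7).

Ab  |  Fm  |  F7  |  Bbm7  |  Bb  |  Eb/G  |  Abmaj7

I - vi - V7/ii - ii7 - V/V - V6 - I7

Ab has root Ab, degree 1 in Ab major, so I.
Fm: root F is the submediant; minor triad there is vi.
F7: a dominant seventh chord on F, the applied dominant of ii → V7/ii.
Bbm7: minor seventh chord on Bb = scale degree 2 → ii7.
Bb: chromatic; Bb is V of V, so V/V.
Eb/G: root Eb is the dominant; major triad there is V6.
Abmaj7: major seventh chord on Ab = scale degree 1 → I7.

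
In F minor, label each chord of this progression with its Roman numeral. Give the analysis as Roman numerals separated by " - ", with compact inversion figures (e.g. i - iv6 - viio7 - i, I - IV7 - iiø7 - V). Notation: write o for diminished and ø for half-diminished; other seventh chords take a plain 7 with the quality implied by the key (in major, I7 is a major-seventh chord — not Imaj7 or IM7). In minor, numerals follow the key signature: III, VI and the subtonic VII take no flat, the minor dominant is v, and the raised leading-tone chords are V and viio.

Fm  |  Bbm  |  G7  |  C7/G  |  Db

i - iv - V7/V - V43 - VI

Fm: minor triad on F = scale degree 1 → i.
Bbm has root Bb, degree 4 in F minor, so iv.
G7: a dominant seventh chord on G, the applied dominant of V → V7/V.
C7/G: root C is the dominant; dominant seventh chord there is V43.
Db: root Db is the submediant; major triad there is VI.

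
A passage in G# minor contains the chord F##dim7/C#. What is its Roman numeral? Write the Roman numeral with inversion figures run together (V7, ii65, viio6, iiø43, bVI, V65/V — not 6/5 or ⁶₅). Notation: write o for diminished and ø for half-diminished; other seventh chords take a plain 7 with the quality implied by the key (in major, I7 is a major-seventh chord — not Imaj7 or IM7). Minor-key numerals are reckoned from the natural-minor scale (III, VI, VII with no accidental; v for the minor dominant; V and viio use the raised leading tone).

viio43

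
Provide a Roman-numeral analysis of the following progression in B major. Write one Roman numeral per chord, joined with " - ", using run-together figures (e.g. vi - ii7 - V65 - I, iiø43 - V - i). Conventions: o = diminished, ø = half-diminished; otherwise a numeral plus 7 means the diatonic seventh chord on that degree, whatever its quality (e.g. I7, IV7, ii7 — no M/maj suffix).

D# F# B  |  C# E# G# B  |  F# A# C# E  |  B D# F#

I6 - V7/V - V7 - I

D#-F#-B has root B, degree 1 in B major, so I6.
C#-E#-G#-B: a dominant seventh chord on C#, the applied dominant of V → V7/V.
F#-A#-C#-E has root F#, degree 5 in B major, so V7.
B-D#-F# has root B, degree 1 in B major, so I.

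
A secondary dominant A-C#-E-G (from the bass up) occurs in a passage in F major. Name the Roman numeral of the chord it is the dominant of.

vi

The chord is a dominant seventh chord on A.
A dominant resolves down a perfect fifth: A → D. In F major, D is scale degree 6, i.e. vi.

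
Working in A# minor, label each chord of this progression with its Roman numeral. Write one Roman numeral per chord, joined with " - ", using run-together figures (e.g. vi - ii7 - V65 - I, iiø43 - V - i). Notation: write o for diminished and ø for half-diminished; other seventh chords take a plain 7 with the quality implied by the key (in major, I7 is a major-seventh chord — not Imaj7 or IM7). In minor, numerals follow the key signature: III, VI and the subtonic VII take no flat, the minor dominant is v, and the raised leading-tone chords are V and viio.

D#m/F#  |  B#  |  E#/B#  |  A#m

D#m/F#: root D# is the subdominant; minor triad there is iv6.
B# is the secondary dominant of V (major triad on B#): V/V.
E#/B#: major triad on E# = scale degree 5 → V64.
A#m: minor triad on A# = scale degree 1 → i.

iv6 - V/V - V64 - i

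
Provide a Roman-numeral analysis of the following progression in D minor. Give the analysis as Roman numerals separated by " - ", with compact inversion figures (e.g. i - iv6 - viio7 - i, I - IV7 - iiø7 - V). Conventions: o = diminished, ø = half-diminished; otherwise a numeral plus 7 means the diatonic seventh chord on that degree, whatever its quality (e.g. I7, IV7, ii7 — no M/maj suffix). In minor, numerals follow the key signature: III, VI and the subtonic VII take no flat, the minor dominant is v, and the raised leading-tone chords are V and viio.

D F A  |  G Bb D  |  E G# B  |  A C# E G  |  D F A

i - iv - V/V - V7 - i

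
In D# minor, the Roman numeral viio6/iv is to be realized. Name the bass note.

A#

The applied chord viio6/iv is rooted on F##: F##-A#-C#.
The figure 6 means first inversion — the third is in the bass.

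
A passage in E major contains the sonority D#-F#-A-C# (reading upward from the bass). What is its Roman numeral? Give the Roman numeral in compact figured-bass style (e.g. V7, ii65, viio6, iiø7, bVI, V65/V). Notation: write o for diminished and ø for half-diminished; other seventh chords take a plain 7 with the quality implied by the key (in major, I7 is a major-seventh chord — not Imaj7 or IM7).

Stacked in thirds the chord is D#-F#-A-C#: a half-diminished seventh chord on D#.
In E major, D# is the leading tone; the diatonic half-diminished seventh chord there is viiø7.

viiø7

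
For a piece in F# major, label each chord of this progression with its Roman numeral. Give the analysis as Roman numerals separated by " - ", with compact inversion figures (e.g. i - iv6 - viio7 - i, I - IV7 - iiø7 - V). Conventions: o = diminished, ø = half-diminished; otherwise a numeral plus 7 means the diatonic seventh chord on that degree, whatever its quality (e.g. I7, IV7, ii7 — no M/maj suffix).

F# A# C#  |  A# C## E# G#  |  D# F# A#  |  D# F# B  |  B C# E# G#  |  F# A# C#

I - V7/vi - vi - IV6 - V42 - I

F#-A#-C#: root F# is the tonic; major triad there is I.
A#-C##-E#-G#: chromatic; A# is V of vi, so V7/vi.
D#-F#-A#: root D# is the submediant; minor triad there is vi.
D#-F#-B: major triad on B = scale degree 4 → IV6.
B-C#-E#-G#: root C# is the dominant; dominant seventh chord there is V42.
F#-A#-C# has root F#, degree 1 in F# major, so I.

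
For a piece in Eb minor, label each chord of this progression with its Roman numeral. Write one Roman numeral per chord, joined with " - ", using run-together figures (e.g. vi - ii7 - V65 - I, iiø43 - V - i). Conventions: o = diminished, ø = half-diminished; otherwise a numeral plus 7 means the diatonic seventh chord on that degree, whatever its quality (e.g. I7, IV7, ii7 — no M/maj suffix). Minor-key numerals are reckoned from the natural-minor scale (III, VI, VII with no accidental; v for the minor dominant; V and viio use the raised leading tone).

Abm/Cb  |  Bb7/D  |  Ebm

iv6 - V65 - i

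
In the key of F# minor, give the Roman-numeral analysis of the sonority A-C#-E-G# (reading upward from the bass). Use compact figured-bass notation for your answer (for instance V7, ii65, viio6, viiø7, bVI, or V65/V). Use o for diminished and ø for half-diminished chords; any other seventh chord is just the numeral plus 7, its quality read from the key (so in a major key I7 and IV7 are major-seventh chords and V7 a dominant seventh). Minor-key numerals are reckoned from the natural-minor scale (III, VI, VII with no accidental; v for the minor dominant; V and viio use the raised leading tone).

The pitches A-C#-E-G# form a major seventh chord rooted on A.
In F# minor, A is the mediant; the diatonic major seventh chord there is III7.

III7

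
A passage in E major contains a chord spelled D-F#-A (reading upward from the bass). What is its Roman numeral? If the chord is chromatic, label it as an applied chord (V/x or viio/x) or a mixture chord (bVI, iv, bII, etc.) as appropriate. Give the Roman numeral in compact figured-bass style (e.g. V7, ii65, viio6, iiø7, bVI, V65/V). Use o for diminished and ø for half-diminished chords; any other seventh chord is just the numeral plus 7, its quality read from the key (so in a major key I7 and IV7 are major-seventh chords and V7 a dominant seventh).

bVII

The pitches D-F#-A form a major triad rooted on D.
D is the lowered seventh degree of E major (diatonic 7 would be D#). This is a major triad on the lowered seventh degree (the subtonic), borrowed from the parallel minor.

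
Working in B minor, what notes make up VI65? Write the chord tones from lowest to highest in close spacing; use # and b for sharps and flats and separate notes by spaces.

B D F# G

The numeral's case and figure indicate a major seventh chord. In B minor its root, scale degree 6, is G.
Stacking thirds from G gives G-B-D-F#.
The figured bass 65 indicates first inversion, placing the third (B) in the bass: B-D-F#-G.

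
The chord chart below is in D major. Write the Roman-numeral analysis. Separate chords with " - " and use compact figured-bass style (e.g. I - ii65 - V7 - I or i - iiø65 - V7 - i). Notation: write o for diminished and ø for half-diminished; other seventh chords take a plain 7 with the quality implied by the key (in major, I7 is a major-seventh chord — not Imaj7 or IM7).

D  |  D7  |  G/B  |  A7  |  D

I - V7/IV - IV6 - V7 - I

D: root D is the tonic; major triad there is I.
D7 is the secondary dominant of IV (dominant seventh chord on D): V7/IV.
G/B: root G is the subdominant; major triad there is IV6.
A7 has root A, degree 5 in D major, so V7.
D: major triad on D = scale degree 1 → I.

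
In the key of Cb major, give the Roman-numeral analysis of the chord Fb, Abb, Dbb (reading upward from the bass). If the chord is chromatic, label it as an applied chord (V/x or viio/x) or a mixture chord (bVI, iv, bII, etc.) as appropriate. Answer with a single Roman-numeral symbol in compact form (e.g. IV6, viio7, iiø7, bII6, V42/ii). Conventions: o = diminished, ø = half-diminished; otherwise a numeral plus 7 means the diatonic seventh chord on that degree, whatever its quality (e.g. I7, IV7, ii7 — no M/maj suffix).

The pitches Dbb-Fb-Abb form a major triad rooted on Dbb.
Dbb is the lowered second degree of Cb major (diatonic 2 would be Db). This is the Neapolitan sixth — a major triad on the lowered second degree, here in its customary first inversion.
With Fb in the bass the chord is in first inversion, so the figured bass is 6.

bII6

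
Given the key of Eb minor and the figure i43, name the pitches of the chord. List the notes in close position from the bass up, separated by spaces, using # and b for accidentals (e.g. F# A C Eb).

Bb Db Eb Gb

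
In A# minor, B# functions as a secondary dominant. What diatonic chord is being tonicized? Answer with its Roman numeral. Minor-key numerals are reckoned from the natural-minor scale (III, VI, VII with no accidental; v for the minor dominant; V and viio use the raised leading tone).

The chord is a major triad on B#.
A dominant resolves down a perfect fifth: B# → E#. In A# minor, E# is scale degree 5, i.e. V.

V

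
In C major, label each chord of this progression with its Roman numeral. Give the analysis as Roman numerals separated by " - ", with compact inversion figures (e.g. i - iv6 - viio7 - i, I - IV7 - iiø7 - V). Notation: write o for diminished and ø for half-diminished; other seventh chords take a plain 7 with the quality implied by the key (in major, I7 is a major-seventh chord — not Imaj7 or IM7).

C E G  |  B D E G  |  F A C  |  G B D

C-E-G: major triad on C = scale degree 1 → I.
B-D-E-G has root E, degree 3 in C major, so iii43.
F-A-C has root F, degree 4 in C major, so IV.
G-B-D has root G, degree 5 in C major, so V.

I - iii43 - IV - V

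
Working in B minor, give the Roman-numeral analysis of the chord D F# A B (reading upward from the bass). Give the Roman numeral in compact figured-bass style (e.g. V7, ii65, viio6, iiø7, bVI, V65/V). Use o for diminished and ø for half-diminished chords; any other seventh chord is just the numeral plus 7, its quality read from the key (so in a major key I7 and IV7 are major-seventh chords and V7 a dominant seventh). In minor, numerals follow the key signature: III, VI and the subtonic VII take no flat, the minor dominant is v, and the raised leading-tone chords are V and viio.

i65

The pitches B-D-F#-A form a minor seventh chord rooted on B.
In B minor, B is the tonic; the diatonic minor seventh chord there is i7.
With D in the bass the chord is in first inversion, so the figured bass is 65.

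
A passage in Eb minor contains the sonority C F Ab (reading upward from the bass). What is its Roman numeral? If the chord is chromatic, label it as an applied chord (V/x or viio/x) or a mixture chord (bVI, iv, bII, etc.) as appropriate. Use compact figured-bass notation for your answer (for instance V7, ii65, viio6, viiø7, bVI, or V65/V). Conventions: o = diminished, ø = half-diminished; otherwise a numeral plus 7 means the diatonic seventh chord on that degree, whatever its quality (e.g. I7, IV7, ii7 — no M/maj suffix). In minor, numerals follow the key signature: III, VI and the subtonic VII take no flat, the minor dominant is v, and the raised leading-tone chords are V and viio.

The pitches F-Ab-C form a minor triad rooted on F.
F is the second degree of Eb minor. This is the minor supertonic, borrowed from the parallel major (the Dorian ii).
With C in the bass the chord is in second inversion, so the figured bass is 64.

ii64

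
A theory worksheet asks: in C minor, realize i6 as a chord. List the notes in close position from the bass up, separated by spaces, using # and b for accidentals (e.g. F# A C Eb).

Eb G C

In C minor, scale degree 1 is C, and the diatonic chord built there is a minor triad.
Stacking thirds from C gives C-Eb-G.
With the 6 figure the chord is in first inversion; from the bass Eb upward in close position it reads Eb-G-C.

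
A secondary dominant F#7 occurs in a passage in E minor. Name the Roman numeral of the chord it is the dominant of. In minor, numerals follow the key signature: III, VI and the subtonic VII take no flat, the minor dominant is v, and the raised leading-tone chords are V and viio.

V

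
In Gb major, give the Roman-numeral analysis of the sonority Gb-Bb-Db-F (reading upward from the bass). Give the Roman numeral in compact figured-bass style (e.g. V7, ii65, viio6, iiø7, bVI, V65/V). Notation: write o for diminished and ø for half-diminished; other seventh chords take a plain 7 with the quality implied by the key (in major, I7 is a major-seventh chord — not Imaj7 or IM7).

I7

Stacked in thirds the chord is Gb-Bb-Db-F: a major seventh chord on Gb.
Gb is scale degree 1 in Gb major, and a major seventh chord on that degree is written I7.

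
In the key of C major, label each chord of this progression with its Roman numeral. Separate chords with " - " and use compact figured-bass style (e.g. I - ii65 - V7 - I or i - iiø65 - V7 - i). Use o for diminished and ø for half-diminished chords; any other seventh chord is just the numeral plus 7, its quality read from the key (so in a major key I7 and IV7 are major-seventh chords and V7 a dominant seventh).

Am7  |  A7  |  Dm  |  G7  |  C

vi7 - V7/ii - ii - V7 - I

Am7: root A is the submediant; minor seventh chord there is vi7.
A7: a dominant seventh chord on A, the applied dominant of ii → V7/ii.
Dm has root D, degree 2 in C major, so ii.
G7 has root G, degree 5 in C major, so V7.
C: root C is the tonic; major triad there is I.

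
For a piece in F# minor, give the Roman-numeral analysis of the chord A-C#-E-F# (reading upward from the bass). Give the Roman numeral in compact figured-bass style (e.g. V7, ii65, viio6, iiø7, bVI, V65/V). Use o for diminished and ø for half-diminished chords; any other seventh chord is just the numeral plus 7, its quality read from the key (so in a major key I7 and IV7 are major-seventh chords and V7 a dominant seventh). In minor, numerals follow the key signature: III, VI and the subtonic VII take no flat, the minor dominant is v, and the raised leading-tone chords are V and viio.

i65

Stacked in thirds the chord is F#-A-C#-E: a minor seventh chord on F#.
In F# minor, F# is the tonic; the diatonic minor seventh chord there is i7.
With A in the bass the chord is in first inversion, so the figured bass is 65.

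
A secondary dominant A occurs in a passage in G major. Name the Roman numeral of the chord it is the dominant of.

V

The chord is a major triad on A.
A dominant resolves down a perfect fifth: A → D. In G major, D is scale degree 5, i.e. V.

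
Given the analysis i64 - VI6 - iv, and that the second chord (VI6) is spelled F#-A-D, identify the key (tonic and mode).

F# minor

The chord D/F# is a major triad rooted on D; its label is VI6.
If D is scale degree 6 and the mode makes that degree carry a major triad, the tonic is F# and the mode is minor.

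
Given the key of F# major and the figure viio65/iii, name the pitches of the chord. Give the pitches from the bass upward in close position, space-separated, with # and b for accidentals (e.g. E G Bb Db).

B# D# F# G##

The slash marks an applied leading-tone chord: viio of iii. In F# major, iii is A#, so the leading tone to it is G##, a half step below.
Building a fully diminished seventh chord on G## gives G##-B#-D#-F#.
With the 65 figure the chord is in first inversion; from the bass B# upward in close position it reads B#-D#-F#-G##.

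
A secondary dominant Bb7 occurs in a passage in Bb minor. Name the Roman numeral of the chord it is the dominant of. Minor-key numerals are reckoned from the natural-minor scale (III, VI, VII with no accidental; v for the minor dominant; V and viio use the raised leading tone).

iv

The chord is a dominant seventh chord on Bb.
A dominant resolves down a perfect fifth: Bb → Eb. In Bb minor, Eb is scale degree 4, i.e. iv.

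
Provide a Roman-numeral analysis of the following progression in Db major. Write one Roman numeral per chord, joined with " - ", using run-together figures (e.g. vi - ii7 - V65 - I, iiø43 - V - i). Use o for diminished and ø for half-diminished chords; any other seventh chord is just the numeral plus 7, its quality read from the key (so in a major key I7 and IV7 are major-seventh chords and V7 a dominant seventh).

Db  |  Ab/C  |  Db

Db: root Db is the tonic; major triad there is I.
Ab/C: major triad on Ab = scale degree 5 → V6.
Db: root Db is the tonic; major triad there is I.

I - V6 - I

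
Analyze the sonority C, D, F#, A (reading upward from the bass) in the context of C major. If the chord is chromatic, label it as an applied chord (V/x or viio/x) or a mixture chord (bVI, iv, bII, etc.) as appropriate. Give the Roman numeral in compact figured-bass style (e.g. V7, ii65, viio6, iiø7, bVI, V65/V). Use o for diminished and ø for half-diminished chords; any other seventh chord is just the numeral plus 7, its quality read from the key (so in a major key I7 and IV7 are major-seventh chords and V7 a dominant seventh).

V42/V

The pitches D-F#-A-C form a dominant seventh chord rooted on D.
D is not a diatonic chord root with this quality in C major, but it lies a perfect fifth above G (V), so the chord functions as an applied dominant of V.
With C in the bass the chord is in third inversion, so the figured bass is 42.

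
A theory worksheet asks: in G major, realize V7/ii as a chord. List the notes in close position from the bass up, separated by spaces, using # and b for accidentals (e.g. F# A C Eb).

E G# B D

The slash means an applied dominant: we want the dominant of ii. In G major, ii is A minor, and its dominant is built on E.
Building a dominant seventh chord on E gives E-G#-B-D.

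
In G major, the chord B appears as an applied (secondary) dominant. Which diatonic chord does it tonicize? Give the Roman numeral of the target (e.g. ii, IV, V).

vi

The chord is a major triad on B.
A dominant resolves down a perfect fifth: B → E. In G major, E is scale degree 6, i.e. vi.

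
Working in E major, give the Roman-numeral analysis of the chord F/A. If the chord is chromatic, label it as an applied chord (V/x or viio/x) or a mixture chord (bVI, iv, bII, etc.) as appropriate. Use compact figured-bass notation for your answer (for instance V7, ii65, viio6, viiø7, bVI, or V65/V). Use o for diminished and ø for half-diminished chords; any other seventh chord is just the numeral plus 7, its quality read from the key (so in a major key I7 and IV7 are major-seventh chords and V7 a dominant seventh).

bII6

The pitches F-A-C form a major triad rooted on F.
F is the lowered second degree of E major (diatonic 2 would be F#). This is the Neapolitan sixth — a major triad on the lowered second degree, here in its customary first inversion.
With A in the bass the chord is in first inversion, so the figured bass is 6.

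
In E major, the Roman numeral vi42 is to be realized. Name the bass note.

vi in E major has root C#; the chord is C#-E-G#-B.
The figure 42 means third inversion — the seventh is in the bass.

B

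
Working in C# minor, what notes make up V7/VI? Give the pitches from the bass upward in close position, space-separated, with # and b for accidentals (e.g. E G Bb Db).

E G# B D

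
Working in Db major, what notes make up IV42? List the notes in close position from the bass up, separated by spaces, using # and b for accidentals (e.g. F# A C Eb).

F Gb Bb Db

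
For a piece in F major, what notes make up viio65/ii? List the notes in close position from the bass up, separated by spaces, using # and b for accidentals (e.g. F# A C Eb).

The slash marks an applied leading-tone chord: viio of ii. In F major, ii is G, so the leading tone to it is F#, a half step below.
Building a fully diminished seventh chord on F# gives F#-A-C-Eb.
The figured bass 65 indicates first inversion, placing the third (A) in the bass: A-C-Eb-F#.

A C Eb F#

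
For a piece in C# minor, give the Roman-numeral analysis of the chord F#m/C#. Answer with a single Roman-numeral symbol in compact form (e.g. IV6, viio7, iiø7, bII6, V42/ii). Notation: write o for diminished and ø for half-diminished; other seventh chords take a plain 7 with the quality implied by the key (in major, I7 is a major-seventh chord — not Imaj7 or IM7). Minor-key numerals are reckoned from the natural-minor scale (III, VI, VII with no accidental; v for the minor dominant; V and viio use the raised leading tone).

Stacked in thirds the chord is F#-A-C#: a minor triad on F#.
In C# minor, F# is the subdominant; the diatonic minor triad there is iv.
With C# in the bass the chord is in second inversion, so the figured bass is 64.

iv64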